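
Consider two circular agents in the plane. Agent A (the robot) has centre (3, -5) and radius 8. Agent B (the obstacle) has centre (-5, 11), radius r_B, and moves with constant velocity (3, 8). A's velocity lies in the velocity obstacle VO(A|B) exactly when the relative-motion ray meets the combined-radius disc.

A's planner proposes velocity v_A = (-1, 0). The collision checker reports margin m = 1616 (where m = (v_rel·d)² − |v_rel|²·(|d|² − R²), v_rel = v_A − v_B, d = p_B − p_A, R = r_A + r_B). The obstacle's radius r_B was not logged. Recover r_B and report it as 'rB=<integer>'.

m = 1616
d = (-8, 16);  v_rel = (-4, -8),  |v_rel|² = 80
v_rel×d = (-4)·(16) − (-8)·(-8) = -128
since m = R²·80 − (-128)²:  R² = (16384 + 1616) / 80 = 225
R = √225 = 15  ⇒  r_B = 15 − 8 = 7

rB=7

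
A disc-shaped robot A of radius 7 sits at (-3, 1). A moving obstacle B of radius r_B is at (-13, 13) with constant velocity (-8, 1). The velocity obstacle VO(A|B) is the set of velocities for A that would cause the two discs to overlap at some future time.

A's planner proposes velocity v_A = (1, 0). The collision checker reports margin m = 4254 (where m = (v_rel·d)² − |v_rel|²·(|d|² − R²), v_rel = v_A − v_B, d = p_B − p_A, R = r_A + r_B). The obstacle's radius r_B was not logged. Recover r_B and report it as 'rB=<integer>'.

m = 4254
d = (-10, 12);  v_rel = (9, -1),  |v_rel|² = 82
v_rel×d = (9)·(12) − (-1)·(-10) = 98
since m = R²·82 − 98²:  R² = (9604 + 4254) / 82 = 169
R = √169 = 13  ⇒  r_B = 13 − 7 = 6

rB=6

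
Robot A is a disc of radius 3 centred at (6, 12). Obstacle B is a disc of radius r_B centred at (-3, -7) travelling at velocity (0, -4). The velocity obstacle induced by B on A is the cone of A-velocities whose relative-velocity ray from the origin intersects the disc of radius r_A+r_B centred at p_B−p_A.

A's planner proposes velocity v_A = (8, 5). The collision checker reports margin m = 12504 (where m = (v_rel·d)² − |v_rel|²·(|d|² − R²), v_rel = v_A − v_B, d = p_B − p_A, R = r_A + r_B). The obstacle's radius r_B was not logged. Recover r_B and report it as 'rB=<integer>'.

m = 12504
d = (-9, -19);  v_rel = (8, 9),  |v_rel|² = 145
v_rel×d = (8)·(-19) − (9)·(-9) = -71
since m = R²·145 − (-71)²:  R² = (5041 + 12504) / 145 = 121
R = √121 = 11  ⇒  r_B = 11 − 3 = 8

rB=8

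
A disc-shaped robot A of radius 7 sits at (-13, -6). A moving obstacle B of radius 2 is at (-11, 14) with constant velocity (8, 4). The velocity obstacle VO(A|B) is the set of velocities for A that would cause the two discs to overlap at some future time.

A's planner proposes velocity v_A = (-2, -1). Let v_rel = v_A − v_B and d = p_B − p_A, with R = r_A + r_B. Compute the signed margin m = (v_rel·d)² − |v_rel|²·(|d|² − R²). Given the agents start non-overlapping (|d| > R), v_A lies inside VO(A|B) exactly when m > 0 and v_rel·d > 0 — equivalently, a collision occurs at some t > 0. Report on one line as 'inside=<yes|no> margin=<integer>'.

d = (2, 20),  |d|² = 404;  R = 7+2 = 9,  c = 404−9² = 323
v_rel = (-10, -5),  |v_rel|² = 125;  v_rel·d = (-10)·(2) + (-5)·(20) = -120
125·t² + 240·t + 323 = 0  ⇒  m = (-120)² − 125·323 = -25975
m = -25975 < 0,  v_rel·d = -120 < 0  ⇒  outside

inside=no margin=-25975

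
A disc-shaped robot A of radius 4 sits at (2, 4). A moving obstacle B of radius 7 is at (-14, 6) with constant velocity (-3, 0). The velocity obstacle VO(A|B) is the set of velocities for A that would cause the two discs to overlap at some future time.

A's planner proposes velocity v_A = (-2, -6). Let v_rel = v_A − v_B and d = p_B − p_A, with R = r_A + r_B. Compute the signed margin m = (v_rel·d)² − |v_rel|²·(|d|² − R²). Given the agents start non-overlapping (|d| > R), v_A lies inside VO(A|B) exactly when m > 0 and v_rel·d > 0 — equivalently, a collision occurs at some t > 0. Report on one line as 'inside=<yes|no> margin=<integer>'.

d = (-16, 2),  |d|² = 260;  R = 4+7 = 11,  c = 260−11² = 139
v_rel = (1, -6),  |v_rel|² = 37;  v_rel·d = (1)·(-16) + (-6)·(2) = -28
37·t² + 56·t + 139 = 0  ⇒  m = (-28)² − 37·139 = -4359
m = -4359 < 0,  v_rel·d = -28 < 0  ⇒  outside

inside=no margin=-4359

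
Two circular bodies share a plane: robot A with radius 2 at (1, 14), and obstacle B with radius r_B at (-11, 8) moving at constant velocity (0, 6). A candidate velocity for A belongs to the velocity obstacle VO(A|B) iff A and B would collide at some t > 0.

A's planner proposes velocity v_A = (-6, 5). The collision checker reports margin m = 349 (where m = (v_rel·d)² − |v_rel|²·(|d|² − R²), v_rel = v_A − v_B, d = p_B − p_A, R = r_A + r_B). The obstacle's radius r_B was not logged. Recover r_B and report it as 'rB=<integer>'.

m = 349
d = (-12, -6);  v_rel = (-6, -1),  |v_rel|² = 37
v_rel×d = (-6)·(-6) − (-1)·(-12) = 24
since m = R²·37 − 24²:  R² = (576 + 349) / 37 = 25
R = √25 = 5  ⇒  r_B = 5 − 2 = 3

rB=3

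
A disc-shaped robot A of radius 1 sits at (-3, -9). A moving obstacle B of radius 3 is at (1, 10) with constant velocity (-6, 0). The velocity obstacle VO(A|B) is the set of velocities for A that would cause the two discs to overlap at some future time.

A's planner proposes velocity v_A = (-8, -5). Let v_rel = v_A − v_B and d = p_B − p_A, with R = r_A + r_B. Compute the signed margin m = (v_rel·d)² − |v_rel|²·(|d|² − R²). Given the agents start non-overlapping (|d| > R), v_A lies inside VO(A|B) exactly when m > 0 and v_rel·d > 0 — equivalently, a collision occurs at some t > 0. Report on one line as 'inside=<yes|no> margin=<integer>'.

d = (4, 19),  |d|² = 377;  R = 1+3 = 4,  c = 377−4² = 361
v_rel = (-2, -5),  |v_rel|² = 29;  v_rel·d = (-2)·(4) + (-5)·(19) = -103
29·t² + 206·t + 361 = 0  ⇒  m = (-103)² − 29·361 = 140
m = 140 > 0,  v_rel·d = -103 < 0  ⇒  outside

inside=no margin=140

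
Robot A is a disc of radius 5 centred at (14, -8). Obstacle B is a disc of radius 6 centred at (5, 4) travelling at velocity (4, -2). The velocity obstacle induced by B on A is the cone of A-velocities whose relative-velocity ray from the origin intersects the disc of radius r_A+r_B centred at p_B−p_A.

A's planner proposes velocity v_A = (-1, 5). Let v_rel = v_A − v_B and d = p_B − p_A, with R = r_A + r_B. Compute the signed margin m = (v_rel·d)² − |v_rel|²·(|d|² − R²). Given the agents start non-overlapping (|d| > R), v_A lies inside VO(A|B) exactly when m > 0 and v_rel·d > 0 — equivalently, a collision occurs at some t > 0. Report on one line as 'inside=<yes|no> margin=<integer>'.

d = (-9, 12),  |d|² = 225;  R = 5+6 = 11,  c = 225−11² = 104
v_rel = (-5, 7),  |v_rel|² = 74;  v_rel·d = (-5)·(-9) + (7)·(12) = 129
74·t² − 258·t + 104 = 0  ⇒  m = 129² − 74·104 = 8945
m = 8945 > 0,  v_rel·d = 129 > 0  ⇒  inside

inside=yes margin=8945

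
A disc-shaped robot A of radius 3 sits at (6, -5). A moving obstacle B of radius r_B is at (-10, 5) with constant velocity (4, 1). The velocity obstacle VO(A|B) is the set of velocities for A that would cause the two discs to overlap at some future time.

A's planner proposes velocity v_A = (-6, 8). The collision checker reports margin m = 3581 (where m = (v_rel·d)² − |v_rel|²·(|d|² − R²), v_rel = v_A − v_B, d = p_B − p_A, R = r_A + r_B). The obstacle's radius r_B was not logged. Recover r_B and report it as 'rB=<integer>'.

m = 3581
d = (-16, 10);  v_rel = (-10, 7),  |v_rel|² = 149
v_rel×d = (-10)·(10) − (7)·(-16) = 12
since m = R²·149 − 12²:  R² = (144 + 3581) / 149 = 25
R = √25 = 5  ⇒  r_B = 5 − 3 = 2

rB=2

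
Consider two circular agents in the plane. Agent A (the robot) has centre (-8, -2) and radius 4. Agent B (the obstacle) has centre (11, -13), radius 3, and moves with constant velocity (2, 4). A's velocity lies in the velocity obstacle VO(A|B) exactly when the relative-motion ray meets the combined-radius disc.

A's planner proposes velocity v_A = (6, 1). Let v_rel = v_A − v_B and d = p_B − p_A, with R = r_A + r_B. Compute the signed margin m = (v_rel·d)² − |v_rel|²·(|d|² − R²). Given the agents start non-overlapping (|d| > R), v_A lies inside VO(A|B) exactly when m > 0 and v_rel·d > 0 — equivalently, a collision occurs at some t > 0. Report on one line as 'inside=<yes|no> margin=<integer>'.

d = (19, -11),  |d|² = 482;  R = 4+3 = 7,  c = 482−7² = 433
v_rel = (4, -3),  |v_rel|² = 25;  v_rel·d = (4)·(19) + (-3)·(-11) = 109
25·t² − 218·t + 433 = 0  ⇒  m = 109² − 25·433 = 1056
m = 1056 > 0,  v_rel·d = 109 > 0  ⇒  inside

inside=yes margin=1056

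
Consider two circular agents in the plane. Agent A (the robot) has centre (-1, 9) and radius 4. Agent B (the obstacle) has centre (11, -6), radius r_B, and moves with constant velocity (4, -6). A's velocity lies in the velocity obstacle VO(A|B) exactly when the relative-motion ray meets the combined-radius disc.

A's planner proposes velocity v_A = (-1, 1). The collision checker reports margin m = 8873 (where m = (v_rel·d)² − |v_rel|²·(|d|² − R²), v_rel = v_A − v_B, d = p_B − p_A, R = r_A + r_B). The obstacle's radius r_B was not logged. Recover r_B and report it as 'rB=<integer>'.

m = 8873
d = (12, -15);  v_rel = (-5, 7),  |v_rel|² = 74
v_rel×d = (-5)·(-15) − (7)·(12) = -9
since m = R²·74 − (-9)²:  R² = (81 + 8873) / 74 = 121
R = √121 = 11  ⇒  r_B = 11 − 4 = 7

rB=7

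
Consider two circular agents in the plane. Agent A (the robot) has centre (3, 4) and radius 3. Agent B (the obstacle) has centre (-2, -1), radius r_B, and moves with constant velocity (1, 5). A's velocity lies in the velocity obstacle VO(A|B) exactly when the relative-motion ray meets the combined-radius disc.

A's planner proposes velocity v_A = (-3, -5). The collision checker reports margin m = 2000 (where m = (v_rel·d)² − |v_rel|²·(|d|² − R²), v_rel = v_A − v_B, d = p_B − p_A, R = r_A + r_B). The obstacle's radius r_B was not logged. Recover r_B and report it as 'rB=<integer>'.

m = 2000
d = (-5, -5);  v_rel = (-4, -10),  |v_rel|² = 116
v_rel×d = (-4)·(-5) − (-10)·(-5) = -30
since m = R²·116 − (-30)²:  R² = (900 + 2000) / 116 = 25
R = √25 = 5  ⇒  r_B = 5 − 3 = 2

rB=2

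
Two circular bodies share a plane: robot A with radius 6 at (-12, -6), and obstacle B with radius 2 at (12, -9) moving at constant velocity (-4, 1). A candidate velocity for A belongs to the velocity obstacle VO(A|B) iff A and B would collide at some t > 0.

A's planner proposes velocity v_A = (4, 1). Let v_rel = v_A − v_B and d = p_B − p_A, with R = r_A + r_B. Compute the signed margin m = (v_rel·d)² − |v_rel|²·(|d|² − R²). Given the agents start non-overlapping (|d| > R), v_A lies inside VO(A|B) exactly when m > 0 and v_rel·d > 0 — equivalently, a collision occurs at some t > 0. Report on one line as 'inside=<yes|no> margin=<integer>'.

d = (24, -3),  |d|² = 585;  R = 6+2 = 8,  c = 585−8² = 521
v_rel = (8, 0),  |v_rel|² = 64;  v_rel·d = (8)·(24) + (0)·(-3) = 192
64·t² − 384·t + 521 = 0  ⇒  m = 192² − 64·521 = 3520
m = 3520 > 0,  v_rel·d = 192 > 0  ⇒  inside

inside=yes margin=3520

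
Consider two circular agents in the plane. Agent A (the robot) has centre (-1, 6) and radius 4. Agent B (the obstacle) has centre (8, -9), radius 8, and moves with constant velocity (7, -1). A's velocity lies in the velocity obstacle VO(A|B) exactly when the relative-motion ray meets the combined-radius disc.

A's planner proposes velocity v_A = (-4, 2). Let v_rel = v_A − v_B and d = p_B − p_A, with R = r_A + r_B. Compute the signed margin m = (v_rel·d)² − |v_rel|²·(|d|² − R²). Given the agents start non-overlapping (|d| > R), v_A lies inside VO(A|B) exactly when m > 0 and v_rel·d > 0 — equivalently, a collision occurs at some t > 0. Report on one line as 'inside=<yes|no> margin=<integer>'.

d = (9, -15),  |d|² = 306;  R = 4+8 = 12,  c = 306−12² = 162
v_rel = (-11, 3),  |v_rel|² = 130;  v_rel·d = (-11)·(9) + (3)·(-15) = -144
130·t² + 288·t + 162 = 0  ⇒  m = (-144)² − 130·162 = -324
m = -324 < 0,  v_rel·d = -144 < 0  ⇒  outside

inside=no margin=-324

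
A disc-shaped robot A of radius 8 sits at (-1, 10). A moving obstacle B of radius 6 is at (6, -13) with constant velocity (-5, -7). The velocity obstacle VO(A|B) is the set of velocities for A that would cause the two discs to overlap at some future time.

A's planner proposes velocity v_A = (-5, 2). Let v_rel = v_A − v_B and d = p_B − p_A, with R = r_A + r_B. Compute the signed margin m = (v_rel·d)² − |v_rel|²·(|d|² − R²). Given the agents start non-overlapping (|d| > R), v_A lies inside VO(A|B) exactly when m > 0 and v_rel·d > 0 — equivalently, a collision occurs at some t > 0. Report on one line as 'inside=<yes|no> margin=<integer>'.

d = (7, -23),  |d|² = 578;  R = 8+6 = 14,  c = 578−14² = 382
v_rel = (0, 9),  |v_rel|² = 81;  v_rel·d = (0)·(7) + (9)·(-23) = -207
81·t² + 414·t + 382 = 0  ⇒  m = (-207)² − 81·382 = 11907
m = 11907 > 0,  v_rel·d = -207 < 0  ⇒  outside

inside=no margin=11907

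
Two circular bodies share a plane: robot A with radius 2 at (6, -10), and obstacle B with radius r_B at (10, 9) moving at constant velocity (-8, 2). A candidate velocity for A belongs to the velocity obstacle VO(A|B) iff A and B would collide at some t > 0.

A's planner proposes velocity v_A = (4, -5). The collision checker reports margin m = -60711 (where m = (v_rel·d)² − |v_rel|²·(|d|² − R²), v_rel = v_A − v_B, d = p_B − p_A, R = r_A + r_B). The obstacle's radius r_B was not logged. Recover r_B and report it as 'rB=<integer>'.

m = -60711
d = (4, 19);  v_rel = (12, -7),  |v_rel|² = 193
v_rel×d = (12)·(19) − (-7)·(4) = 256
since m = R²·193 − 256²:  R² = (65536 + -60711) / 193 = 25
R = √25 = 5  ⇒  r_B = 5 − 2 = 3

rB=3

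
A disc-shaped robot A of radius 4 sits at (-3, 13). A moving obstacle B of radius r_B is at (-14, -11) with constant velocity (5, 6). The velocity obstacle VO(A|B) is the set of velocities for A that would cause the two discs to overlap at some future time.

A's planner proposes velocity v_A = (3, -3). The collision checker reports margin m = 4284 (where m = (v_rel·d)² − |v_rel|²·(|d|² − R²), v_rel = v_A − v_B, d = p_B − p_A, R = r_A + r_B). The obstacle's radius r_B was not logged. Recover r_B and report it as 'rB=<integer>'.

m = 4284
d = (-11, -24);  v_rel = (-2, -9),  |v_rel|² = 85
v_rel×d = (-2)·(-24) − (-9)·(-11) = -51
since m = R²·85 − (-51)²:  R² = (2601 + 4284) / 85 = 81
R = √81 = 9  ⇒  r_B = 9 − 4 = 5

rB=5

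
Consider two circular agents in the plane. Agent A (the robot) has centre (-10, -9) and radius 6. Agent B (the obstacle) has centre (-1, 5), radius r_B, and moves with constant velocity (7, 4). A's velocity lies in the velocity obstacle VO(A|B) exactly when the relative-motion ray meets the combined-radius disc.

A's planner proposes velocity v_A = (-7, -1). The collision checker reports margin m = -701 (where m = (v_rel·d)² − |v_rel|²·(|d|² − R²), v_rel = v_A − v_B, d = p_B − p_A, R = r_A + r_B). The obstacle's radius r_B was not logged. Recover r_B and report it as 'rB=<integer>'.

m = -701
d = (9, 14);  v_rel = (-14, -5),  |v_rel|² = 221
v_rel×d = (-14)·(14) − (-5)·(9) = -151
since m = R²·221 − (-151)²:  R² = (22801 + -701) / 221 = 100
R = √100 = 10  ⇒  r_B = 10 − 6 = 4

rB=4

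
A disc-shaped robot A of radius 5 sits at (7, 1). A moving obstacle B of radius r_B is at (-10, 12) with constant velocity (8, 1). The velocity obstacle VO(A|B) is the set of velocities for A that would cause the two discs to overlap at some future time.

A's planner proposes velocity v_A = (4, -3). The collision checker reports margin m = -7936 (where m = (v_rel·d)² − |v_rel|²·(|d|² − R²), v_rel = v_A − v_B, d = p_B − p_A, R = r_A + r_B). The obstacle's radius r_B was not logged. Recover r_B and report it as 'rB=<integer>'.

m = -7936
d = (-17, 11);  v_rel = (-4, -4),  |v_rel|² = 32
v_rel×d = (-4)·(11) − (-4)·(-17) = -112
since m = R²·32 − (-112)²:  R² = (12544 + -7936) / 32 = 144
R = √144 = 12  ⇒  r_B = 12 − 5 = 7

rB=7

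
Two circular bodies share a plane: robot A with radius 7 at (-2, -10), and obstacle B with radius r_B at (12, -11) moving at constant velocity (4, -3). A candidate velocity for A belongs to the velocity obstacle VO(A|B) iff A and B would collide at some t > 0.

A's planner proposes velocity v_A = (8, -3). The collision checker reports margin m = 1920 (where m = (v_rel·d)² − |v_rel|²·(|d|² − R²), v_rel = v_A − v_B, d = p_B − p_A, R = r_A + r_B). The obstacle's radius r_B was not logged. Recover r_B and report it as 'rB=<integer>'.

m = 1920
d = (14, -1);  v_rel = (4, 0),  |v_rel|² = 16
v_rel×d = (4)·(-1) − (0)·(14) = -4
since m = R²·16 − (-4)²:  R² = (16 + 1920) / 16 = 121
R = √121 = 11  ⇒  r_B = 11 − 7 = 4

rB=4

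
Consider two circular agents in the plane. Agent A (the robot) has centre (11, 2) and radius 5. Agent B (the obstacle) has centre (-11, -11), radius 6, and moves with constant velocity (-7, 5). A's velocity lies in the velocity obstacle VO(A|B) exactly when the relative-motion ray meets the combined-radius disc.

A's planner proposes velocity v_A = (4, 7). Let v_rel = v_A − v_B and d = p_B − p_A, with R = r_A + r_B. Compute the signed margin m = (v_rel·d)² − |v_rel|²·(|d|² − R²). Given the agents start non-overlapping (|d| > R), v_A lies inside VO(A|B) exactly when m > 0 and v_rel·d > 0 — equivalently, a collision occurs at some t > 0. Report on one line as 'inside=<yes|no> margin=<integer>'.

d = (-22, -13),  |d|² = 653;  R = 5+6 = 11,  c = 653−11² = 532
v_rel = (11, 2),  |v_rel|² = 125;  v_rel·d = (11)·(-22) + (2)·(-13) = -268
125·t² + 536·t + 532 = 0  ⇒  m = (-268)² − 125·532 = 5324
m = 5324 > 0,  v_rel·d = -268 < 0  ⇒  outside

inside=no margin=5324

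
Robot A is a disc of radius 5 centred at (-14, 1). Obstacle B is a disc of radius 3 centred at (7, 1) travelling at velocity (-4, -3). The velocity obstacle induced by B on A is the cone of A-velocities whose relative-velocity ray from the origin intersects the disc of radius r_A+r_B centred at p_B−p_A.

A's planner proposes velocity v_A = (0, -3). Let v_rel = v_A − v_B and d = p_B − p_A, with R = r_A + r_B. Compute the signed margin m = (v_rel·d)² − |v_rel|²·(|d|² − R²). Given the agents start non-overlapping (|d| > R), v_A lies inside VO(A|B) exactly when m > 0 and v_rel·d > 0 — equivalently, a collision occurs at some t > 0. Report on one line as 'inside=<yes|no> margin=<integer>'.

d = (21, 0),  |d|² = 441;  R = 5+3 = 8,  c = 441−8² = 377
v_rel = (4, 0),  |v_rel|² = 16;  v_rel·d = (4)·(21) + (0)·(0) = 84
16·t² − 168·t + 377 = 0  ⇒  m = 84² − 16·377 = 1024
m = 1024 > 0,  v_rel·d = 84 > 0  ⇒  inside

inside=yes margin=1024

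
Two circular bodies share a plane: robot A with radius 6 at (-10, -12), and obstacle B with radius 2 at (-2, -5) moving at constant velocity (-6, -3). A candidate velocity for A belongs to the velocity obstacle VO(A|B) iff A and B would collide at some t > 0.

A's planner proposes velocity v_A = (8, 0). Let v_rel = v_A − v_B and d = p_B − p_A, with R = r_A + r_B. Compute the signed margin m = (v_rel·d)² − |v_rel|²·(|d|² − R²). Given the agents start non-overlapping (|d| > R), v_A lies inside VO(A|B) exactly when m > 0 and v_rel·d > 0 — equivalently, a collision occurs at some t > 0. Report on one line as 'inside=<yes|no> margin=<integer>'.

d = (8, 7),  |d|² = 113;  R = 6+2 = 8,  c = 113−8² = 49
v_rel = (14, 3),  |v_rel|² = 205;  v_rel·d = (14)·(8) + (3)·(7) = 133
205·t² − 266·t + 49 = 0  ⇒  m = 133² − 205·49 = 7644
m = 7644 > 0,  v_rel·d = 133 > 0  ⇒  inside

inside=yes margin=7644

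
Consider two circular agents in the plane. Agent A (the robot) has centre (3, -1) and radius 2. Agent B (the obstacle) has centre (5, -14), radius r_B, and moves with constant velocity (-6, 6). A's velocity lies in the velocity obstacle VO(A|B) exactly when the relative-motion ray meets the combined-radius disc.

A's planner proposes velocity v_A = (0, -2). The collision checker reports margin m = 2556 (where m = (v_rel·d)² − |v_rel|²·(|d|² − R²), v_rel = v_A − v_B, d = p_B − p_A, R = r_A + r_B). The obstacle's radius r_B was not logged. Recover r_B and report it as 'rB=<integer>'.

m = 2556
d = (2, -13);  v_rel = (6, -8),  |v_rel|² = 100
v_rel×d = (6)·(-13) − (-8)·(2) = -62
since m = R²·100 − (-62)²:  R² = (3844 + 2556) / 100 = 64
R = √64 = 8  ⇒  r_B = 8 − 2 = 6

rB=6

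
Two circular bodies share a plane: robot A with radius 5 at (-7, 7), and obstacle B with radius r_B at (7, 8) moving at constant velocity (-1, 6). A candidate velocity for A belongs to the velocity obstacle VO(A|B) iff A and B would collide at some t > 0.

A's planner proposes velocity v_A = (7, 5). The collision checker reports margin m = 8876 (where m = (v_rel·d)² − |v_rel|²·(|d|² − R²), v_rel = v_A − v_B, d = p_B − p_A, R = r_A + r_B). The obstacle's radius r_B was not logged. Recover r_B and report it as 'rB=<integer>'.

m = 8876
d = (14, 1);  v_rel = (8, -1),  |v_rel|² = 65
v_rel×d = (8)·(1) − (-1)·(14) = 22
since m = R²·65 − 22²:  R² = (484 + 8876) / 65 = 144
R = √144 = 12  ⇒  r_B = 12 − 5 = 7

rB=7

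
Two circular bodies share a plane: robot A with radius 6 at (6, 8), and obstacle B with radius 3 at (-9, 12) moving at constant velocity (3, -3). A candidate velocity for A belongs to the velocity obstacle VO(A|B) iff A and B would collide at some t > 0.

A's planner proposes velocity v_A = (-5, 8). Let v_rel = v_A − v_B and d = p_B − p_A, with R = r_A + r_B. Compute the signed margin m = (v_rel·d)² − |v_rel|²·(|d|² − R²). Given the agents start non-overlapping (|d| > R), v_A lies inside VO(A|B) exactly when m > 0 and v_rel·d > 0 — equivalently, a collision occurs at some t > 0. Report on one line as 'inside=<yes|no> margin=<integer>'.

d = (-15, 4),  |d|² = 241;  R = 6+3 = 9,  c = 241−9² = 160
v_rel = (-8, 11),  |v_rel|² = 185;  v_rel·d = (-8)·(-15) + (11)·(4) = 164
185·t² − 328·t + 160 = 0  ⇒  m = 164² − 185·160 = -2704
m = -2704 < 0,  v_rel·d = 164 > 0  ⇒  outside

inside=no margin=-2704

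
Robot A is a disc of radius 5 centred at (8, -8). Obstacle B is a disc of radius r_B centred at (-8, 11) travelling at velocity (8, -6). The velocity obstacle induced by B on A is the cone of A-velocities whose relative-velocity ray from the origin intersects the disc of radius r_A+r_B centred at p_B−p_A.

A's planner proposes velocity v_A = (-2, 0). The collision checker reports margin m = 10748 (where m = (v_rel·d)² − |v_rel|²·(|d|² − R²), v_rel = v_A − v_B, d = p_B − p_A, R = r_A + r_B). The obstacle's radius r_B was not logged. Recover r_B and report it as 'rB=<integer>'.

m = 10748
d = (-16, 19);  v_rel = (-10, 6),  |v_rel|² = 136
v_rel×d = (-10)·(19) − (6)·(-16) = -94
since m = R²·136 − (-94)²:  R² = (8836 + 10748) / 136 = 144
R = √144 = 12  ⇒  r_B = 12 − 5 = 7

rB=7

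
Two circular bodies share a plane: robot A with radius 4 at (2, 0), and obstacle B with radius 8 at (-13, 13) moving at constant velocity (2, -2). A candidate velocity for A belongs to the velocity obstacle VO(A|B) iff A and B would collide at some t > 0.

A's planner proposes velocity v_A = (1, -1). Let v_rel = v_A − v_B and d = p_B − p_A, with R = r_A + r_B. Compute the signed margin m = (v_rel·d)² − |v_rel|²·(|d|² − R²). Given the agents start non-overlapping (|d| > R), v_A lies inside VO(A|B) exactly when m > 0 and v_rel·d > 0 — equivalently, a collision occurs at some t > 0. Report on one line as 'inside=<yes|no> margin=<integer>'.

d = (-15, 13),  |d|² = 394;  R = 4+8 = 12,  c = 394−12² = 250
v_rel = (-1, 1),  |v_rel|² = 2;  v_rel·d = (-1)·(-15) + (1)·(13) = 28
2·t² − 56·t + 250 = 0  ⇒  m = 28² − 2·250 = 284
m = 284 > 0,  v_rel·d = 28 > 0  ⇒  inside

inside=yes margin=284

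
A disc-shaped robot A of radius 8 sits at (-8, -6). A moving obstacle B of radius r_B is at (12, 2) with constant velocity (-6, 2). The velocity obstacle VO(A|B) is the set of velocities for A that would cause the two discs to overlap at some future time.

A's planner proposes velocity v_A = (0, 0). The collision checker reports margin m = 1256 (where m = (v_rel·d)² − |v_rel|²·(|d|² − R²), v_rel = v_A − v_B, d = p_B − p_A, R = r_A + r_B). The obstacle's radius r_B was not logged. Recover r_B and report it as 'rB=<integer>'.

m = 1256
d = (20, 8);  v_rel = (6, -2),  |v_rel|² = 40
v_rel×d = (6)·(8) − (-2)·(20) = 88
since m = R²·40 − 88²:  R² = (7744 + 1256) / 40 = 225
R = √225 = 15  ⇒  r_B = 15 − 8 = 7

rB=7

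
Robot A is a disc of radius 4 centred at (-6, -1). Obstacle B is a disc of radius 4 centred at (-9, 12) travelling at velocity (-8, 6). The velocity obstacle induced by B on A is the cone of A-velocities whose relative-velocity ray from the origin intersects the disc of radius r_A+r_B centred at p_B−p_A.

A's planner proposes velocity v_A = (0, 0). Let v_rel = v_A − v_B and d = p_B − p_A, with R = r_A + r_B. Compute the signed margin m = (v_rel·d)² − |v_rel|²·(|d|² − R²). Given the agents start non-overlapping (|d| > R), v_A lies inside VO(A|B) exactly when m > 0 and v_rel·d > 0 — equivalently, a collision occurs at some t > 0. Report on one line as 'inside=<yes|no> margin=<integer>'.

d = (-3, 13),  |d|² = 178;  R = 4+4 = 8,  c = 178−8² = 114
v_rel = (8, -6),  |v_rel|² = 100;  v_rel·d = (8)·(-3) + (-6)·(13) = -102
100·t² + 204·t + 114 = 0  ⇒  m = (-102)² − 100·114 = -996
m = -996 < 0,  v_rel·d = -102 < 0  ⇒  outside

inside=no margin=-996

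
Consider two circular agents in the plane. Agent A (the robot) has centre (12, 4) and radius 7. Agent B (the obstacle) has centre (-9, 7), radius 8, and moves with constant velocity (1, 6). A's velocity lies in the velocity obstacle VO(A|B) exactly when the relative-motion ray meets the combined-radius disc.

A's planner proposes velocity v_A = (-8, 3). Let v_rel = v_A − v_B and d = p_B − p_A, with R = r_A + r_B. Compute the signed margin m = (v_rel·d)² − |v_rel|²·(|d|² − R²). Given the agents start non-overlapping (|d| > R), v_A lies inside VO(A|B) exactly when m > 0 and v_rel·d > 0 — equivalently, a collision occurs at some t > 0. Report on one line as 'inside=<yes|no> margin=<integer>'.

d = (-21, 3),  |d|² = 450;  R = 7+8 = 15,  c = 450−15² = 225
v_rel = (-9, -3),  |v_rel|² = 90;  v_rel·d = (-9)·(-21) + (-3)·(3) = 180
90·t² − 360·t + 225 = 0  ⇒  m = 180² − 90·225 = 12150
m = 12150 > 0,  v_rel·d = 180 > 0  ⇒  inside

inside=yes margin=12150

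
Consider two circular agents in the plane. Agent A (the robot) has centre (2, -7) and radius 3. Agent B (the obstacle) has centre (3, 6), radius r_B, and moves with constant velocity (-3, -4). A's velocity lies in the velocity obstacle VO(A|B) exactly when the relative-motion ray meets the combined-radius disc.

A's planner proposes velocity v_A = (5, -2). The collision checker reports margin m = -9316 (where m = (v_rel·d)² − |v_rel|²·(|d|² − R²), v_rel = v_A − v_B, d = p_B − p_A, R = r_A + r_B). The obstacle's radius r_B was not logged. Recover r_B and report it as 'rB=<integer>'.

m = -9316
d = (1, 13);  v_rel = (8, 2),  |v_rel|² = 68
v_rel×d = (8)·(13) − (2)·(1) = 102
since m = R²·68 − 102²:  R² = (10404 + -9316) / 68 = 16
R = √16 = 4  ⇒  r_B = 4 − 3 = 1

rB=1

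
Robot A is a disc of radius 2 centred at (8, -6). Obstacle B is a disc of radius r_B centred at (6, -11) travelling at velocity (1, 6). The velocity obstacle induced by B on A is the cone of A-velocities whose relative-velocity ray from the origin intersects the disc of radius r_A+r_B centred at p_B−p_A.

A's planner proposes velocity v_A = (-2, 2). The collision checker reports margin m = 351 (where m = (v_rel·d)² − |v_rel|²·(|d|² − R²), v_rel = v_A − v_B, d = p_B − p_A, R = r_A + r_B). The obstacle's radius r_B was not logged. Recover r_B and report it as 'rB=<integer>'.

m = 351
d = (-2, -5);  v_rel = (-3, -4),  |v_rel|² = 25
v_rel×d = (-3)·(-5) − (-4)·(-2) = 7
since m = R²·25 − 7²:  R² = (49 + 351) / 25 = 16
R = √16 = 4  ⇒  r_B = 4 − 2 = 2

rB=2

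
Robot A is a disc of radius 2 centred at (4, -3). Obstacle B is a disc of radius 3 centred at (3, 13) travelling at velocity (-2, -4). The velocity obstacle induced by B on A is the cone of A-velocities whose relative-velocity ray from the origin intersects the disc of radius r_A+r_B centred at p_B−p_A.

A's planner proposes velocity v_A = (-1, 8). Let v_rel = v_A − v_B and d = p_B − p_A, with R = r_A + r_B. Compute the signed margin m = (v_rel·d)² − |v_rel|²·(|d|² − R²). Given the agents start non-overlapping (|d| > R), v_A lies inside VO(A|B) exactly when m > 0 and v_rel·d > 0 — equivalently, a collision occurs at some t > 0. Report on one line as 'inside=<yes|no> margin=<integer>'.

d = (-1, 16),  |d|² = 257;  R = 2+3 = 5,  c = 257−5² = 232
v_rel = (1, 12),  |v_rel|² = 145;  v_rel·d = (1)·(-1) + (12)·(16) = 191
145·t² − 382·t + 232 = 0  ⇒  m = 191² − 145·232 = 2841
m = 2841 > 0,  v_rel·d = 191 > 0  ⇒  inside

inside=yes margin=2841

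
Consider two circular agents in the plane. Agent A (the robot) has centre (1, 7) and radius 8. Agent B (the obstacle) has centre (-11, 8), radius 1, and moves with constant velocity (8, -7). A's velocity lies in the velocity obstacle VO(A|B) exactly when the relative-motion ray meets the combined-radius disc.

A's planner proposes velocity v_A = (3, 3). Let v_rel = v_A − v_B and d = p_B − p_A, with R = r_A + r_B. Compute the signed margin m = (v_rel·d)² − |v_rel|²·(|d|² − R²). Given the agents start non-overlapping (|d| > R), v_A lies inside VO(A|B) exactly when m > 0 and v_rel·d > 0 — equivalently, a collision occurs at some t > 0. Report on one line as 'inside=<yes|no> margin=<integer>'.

d = (-12, 1),  |d|² = 145;  R = 8+1 = 9,  c = 145−9² = 64
v_rel = (-5, 10),  |v_rel|² = 125;  v_rel·d = (-5)·(-12) + (10)·(1) = 70
125·t² − 140·t + 64 = 0  ⇒  m = 70² − 125·64 = -3100
m = -3100 < 0,  v_rel·d = 70 > 0  ⇒  outside

inside=no margin=-3100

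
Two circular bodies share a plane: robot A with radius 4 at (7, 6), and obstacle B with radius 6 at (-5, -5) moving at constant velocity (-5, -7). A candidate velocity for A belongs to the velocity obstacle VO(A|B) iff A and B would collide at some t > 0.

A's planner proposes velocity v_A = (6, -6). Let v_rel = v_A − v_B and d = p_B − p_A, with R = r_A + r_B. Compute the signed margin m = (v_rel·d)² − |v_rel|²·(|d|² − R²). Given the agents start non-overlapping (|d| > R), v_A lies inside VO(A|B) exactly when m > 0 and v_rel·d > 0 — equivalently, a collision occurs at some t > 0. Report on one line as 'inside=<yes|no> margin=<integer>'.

d = (-12, -11),  |d|² = 265;  R = 4+6 = 10,  c = 265−10² = 165
v_rel = (11, 1),  |v_rel|² = 122;  v_rel·d = (11)·(-12) + (1)·(-11) = -143
122·t² + 286·t + 165 = 0  ⇒  m = (-143)² − 122·165 = 319
m = 319 > 0,  v_rel·d = -143 < 0  ⇒  outside

inside=no margin=319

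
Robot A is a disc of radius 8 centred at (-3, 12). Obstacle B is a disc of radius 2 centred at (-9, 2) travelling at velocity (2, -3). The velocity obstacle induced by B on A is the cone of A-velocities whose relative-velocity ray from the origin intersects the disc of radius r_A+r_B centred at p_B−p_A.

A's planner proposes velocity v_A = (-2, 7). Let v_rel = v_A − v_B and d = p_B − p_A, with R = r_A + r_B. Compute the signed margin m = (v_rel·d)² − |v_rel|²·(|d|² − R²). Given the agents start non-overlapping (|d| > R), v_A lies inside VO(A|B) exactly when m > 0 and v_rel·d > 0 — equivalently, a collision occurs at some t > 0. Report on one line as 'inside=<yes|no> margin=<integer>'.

d = (-6, -10),  |d|² = 136;  R = 8+2 = 10,  c = 136−10² = 36
v_rel = (-4, 10),  |v_rel|² = 116;  v_rel·d = (-4)·(-6) + (10)·(-10) = -76
116·t² + 152·t + 36 = 0  ⇒  m = (-76)² − 116·36 = 1600
m = 1600 > 0,  v_rel·d = -76 < 0  ⇒  outside

inside=no margin=1600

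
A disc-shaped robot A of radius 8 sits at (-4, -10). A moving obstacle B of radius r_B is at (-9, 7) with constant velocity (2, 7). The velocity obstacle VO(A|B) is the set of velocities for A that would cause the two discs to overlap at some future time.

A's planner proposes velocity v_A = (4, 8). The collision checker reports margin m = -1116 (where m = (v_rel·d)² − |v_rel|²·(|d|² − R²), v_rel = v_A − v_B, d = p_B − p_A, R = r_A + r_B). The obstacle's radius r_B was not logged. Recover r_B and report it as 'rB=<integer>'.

m = -1116
d = (-5, 17);  v_rel = (2, 1),  |v_rel|² = 5
v_rel×d = (2)·(17) − (1)·(-5) = 39
since m = R²·5 − 39²:  R² = (1521 + -1116) / 5 = 81
R = √81 = 9  ⇒  r_B = 9 − 8 = 1

rB=1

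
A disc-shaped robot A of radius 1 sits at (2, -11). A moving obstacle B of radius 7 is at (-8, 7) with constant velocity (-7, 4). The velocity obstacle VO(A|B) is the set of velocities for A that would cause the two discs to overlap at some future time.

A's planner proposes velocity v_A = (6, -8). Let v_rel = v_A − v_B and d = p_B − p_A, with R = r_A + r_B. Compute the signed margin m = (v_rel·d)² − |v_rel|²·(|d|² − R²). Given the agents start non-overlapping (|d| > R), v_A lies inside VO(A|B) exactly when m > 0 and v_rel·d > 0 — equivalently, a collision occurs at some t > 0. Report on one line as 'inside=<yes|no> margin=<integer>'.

d = (-10, 18),  |d|² = 424;  R = 1+7 = 8,  c = 424−8² = 360
v_rel = (13, -12),  |v_rel|² = 313;  v_rel·d = (13)·(-10) + (-12)·(18) = -346
313·t² + 692·t + 360 = 0  ⇒  m = (-346)² − 313·360 = 7036
m = 7036 > 0,  v_rel·d = -346 < 0  ⇒  outside

inside=no margin=7036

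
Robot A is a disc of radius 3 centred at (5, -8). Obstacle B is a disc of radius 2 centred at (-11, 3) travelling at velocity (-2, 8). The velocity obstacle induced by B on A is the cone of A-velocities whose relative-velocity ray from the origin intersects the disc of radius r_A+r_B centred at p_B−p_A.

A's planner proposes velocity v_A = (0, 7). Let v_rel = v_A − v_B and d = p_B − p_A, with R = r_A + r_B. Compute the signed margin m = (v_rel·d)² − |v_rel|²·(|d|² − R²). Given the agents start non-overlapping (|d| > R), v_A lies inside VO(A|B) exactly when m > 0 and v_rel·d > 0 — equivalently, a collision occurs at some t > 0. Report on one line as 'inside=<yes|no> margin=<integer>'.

d = (-16, 11),  |d|² = 377;  R = 3+2 = 5,  c = 377−5² = 352
v_rel = (2, -1),  |v_rel|² = 5;  v_rel·d = (2)·(-16) + (-1)·(11) = -43
5·t² + 86·t + 352 = 0  ⇒  m = (-43)² − 5·352 = 89
m = 89 > 0,  v_rel·d = -43 < 0  ⇒  outside

inside=no margin=89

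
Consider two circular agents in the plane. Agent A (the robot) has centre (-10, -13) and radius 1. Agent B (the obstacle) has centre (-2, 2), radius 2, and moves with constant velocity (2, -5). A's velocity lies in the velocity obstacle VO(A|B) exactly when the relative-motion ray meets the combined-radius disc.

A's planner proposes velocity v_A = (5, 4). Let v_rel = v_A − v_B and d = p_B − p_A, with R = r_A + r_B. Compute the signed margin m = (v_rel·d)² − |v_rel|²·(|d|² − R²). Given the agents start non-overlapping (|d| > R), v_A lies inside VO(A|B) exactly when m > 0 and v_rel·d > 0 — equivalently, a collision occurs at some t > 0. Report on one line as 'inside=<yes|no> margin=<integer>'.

d = (8, 15),  |d|² = 289;  R = 1+2 = 3,  c = 289−3² = 280
v_rel = (3, 9),  |v_rel|² = 90;  v_rel·d = (3)·(8) + (9)·(15) = 159
90·t² − 318·t + 280 = 0  ⇒  m = 159² − 90·280 = 81
m = 81 > 0,  v_rel·d = 159 > 0  ⇒  inside

inside=yes margin=81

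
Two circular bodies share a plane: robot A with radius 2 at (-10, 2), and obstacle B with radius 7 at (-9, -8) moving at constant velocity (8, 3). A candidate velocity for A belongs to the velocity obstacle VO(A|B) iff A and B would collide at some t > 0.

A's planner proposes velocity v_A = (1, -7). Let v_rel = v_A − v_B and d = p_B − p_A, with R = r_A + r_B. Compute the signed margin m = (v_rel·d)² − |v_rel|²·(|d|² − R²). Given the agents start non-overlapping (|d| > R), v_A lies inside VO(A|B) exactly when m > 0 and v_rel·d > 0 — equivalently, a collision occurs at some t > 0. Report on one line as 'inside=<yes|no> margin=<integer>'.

d = (1, -10),  |d|² = 101;  R = 2+7 = 9,  c = 101−9² = 20
v_rel = (-7, -10),  |v_rel|² = 149;  v_rel·d = (-7)·(1) + (-10)·(-10) = 93
149·t² − 186·t + 20 = 0  ⇒  m = 93² − 149·20 = 5669
m = 5669 > 0,  v_rel·d = 93 > 0  ⇒  inside

inside=yes margin=5669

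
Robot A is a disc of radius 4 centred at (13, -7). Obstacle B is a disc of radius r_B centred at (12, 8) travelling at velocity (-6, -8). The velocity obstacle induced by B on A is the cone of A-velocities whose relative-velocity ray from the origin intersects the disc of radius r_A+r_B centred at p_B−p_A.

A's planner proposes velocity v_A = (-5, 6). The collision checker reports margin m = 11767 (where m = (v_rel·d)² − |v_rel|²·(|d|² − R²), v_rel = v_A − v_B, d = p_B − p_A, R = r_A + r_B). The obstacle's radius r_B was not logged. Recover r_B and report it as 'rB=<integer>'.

m = 11767
d = (-1, 15);  v_rel = (1, 14),  |v_rel|² = 197
v_rel×d = (1)·(15) − (14)·(-1) = 29
since m = R²·197 − 29²:  R² = (841 + 11767) / 197 = 64
R = √64 = 8  ⇒  r_B = 8 − 4 = 4

rB=4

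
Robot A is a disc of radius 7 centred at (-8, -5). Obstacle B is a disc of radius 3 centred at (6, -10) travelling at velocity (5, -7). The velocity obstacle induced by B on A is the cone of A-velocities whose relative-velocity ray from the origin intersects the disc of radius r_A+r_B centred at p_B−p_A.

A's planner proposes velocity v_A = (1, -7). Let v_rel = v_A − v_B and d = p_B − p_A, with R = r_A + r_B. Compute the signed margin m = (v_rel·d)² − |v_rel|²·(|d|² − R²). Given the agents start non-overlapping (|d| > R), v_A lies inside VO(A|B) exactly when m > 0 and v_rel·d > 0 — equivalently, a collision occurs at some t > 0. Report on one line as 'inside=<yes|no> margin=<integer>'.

d = (14, -5),  |d|² = 221;  R = 7+3 = 10,  c = 221−10² = 121
v_rel = (-4, 0),  |v_rel|² = 16;  v_rel·d = (-4)·(14) + (0)·(-5) = -56
16·t² + 112·t + 121 = 0  ⇒  m = (-56)² − 16·121 = 1200
m = 1200 > 0,  v_rel·d = -56 < 0  ⇒  outside

inside=no margin=1200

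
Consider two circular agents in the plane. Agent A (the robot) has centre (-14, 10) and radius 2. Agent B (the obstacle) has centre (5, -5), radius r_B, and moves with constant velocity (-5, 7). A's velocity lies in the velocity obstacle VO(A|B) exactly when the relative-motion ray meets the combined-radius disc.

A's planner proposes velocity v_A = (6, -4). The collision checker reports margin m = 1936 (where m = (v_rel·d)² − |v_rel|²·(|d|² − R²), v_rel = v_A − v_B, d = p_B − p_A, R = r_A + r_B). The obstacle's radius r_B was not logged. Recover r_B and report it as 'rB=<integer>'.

m = 1936
d = (19, -15);  v_rel = (11, -11),  |v_rel|² = 242
v_rel×d = (11)·(-15) − (-11)·(19) = 44
since m = R²·242 − 44²:  R² = (1936 + 1936) / 242 = 16
R = √16 = 4  ⇒  r_B = 4 − 2 = 2

rB=2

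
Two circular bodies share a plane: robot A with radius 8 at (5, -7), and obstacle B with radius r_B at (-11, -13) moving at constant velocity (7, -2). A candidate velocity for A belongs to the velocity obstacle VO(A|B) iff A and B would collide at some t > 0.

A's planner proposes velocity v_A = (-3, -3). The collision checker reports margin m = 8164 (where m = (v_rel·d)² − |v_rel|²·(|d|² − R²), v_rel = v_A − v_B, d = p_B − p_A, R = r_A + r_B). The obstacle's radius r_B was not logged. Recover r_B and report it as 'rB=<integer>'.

m = 8164
d = (-16, -6);  v_rel = (-10, -1),  |v_rel|² = 101
v_rel×d = (-10)·(-6) − (-1)·(-16) = 44
since m = R²·101 − 44²:  R² = (1936 + 8164) / 101 = 100
R = √100 = 10  ⇒  r_B = 10 − 8 = 2

rB=2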